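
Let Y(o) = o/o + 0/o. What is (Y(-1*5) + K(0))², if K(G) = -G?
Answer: 1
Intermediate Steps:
Y(o) = 1 (Y(o) = 1 + 0 = 1)
(Y(-1*5) + K(0))² = (1 - 1*0)² = (1 + 0)² = 1² = 1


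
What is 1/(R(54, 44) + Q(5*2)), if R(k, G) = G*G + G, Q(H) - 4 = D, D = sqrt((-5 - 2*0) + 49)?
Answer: 496/984053 - sqrt(11)/1968106 ≈ 0.00050235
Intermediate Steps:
D = 2*sqrt(11) (D = sqrt((-5 + 0) + 49) = sqrt(-5 + 49) = sqrt(44) = 2*sqrt(11) ≈ 6.6332)
Q(H) = 4 + 2*sqrt(11)
R(k, G) = G + G**2 (R(k, G) = G**2 + G = G + G**2)
1/(R(54, 44) + Q(5*2)) = 1/(44*(1 + 44) + (4 + 2*sqrt(11))) = 1/(44*45 + (4 + 2*sqrt(11))) = 1/(1980 + (4 + 2*sqrt(11))) = 1/(1984 + 2*sqrt(11))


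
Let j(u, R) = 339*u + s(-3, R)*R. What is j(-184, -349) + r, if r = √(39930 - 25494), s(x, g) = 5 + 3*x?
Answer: -60980 + 6*√401 ≈ -60860.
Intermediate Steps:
j(u, R) = -4*R + 339*u (j(u, R) = 339*u + (5 + 3*(-3))*R = 339*u + (5 - 9)*R = 339*u - 4*R = -4*R + 339*u)
r = 6*√401 (r = √14436 = 6*√401 ≈ 120.15)
j(-184, -349) + r = (-4*(-349) + 339*(-184)) + 6*√401 = (1396 - 62376) + 6*√401 = -60980 + 6*√401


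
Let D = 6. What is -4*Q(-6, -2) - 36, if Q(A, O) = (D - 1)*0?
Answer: -36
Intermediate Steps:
Q(A, O) = 0 (Q(A, O) = (6 - 1)*0 = 5*0 = 0)
-4*Q(-6, -2) - 36 = -4*0 - 36 = 0 - 36 = -36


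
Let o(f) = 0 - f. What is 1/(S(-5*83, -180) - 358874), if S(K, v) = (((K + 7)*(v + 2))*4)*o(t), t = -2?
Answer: 1/222118 ≈ 4.5021e-6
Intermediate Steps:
o(f) = -f
S(K, v) = 8*(2 + v)*(7 + K) (S(K, v) = (((K + 7)*(v + 2))*4)*(-1*(-2)) = (((7 + K)*(2 + v))*4)*2 = (((2 + v)*(7 + K))*4)*2 = (4*(2 + v)*(7 + K))*2 = 8*(2 + v)*(7 + K))
1/(S(-5*83, -180) - 358874) = 1/((112 + 16*(-5*83) + 56*(-180) + 8*(-5*83)*(-180)) - 358874) = 1/((112 + 16*(-415) - 10080 + 8*(-415)*(-180)) - 358874) = 1/((112 - 6640 - 10080 + 597600) - 358874) = 1/(580992 - 358874) = 1/222118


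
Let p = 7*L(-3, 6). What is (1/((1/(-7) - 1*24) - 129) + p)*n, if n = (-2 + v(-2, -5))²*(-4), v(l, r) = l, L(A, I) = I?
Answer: -180068/67 ≈ -2687.6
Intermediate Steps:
p = 42 (p = 7*6 = 42)
n = -64 (n = (-2 - 2)²*(-4) = (-4)²*(-4) = 16*(-4) = -64)
(1/((1/(-7) - 1*24) - 129) + p)*n = (1/((1/(-7) - 1*24) - 129) + 42)*(-64) = (1/((-⅐ - 24) - 129) + 42)*(-64) = (1/(-169/7 - 129) + 42)*(-64) = (1/(-1072/7) + 42)*(-64) = (-7/1072 + 42)*(-64) = (45017/1072)*(-64) = -180068/67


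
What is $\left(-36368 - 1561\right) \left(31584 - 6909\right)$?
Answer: $-935898075$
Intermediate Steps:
$\left(-36368 - 1561\right) \left(31584 - 6909\right) = \left(-37929\right) 24675 = -935898075$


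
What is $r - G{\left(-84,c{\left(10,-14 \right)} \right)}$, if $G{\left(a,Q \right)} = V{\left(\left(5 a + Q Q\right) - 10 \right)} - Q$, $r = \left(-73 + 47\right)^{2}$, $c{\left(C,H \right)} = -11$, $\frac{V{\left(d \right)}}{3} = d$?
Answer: $1592$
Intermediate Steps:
$V{\left(d \right)} = 3 d$
$r = 676$ ($r = \left(-26\right)^{2} = 676$)
$G{\left(a,Q \right)} = -30 - Q + 3 Q^{2} + 15 a$ ($G{\left(a,Q \right)} = 3 \left(\left(5 a + Q Q\right) - 10\right) - Q = 3 \left(\left(5 a + Q^{2}\right) - 10\right) - Q = 3 \left(\left(Q^{2} + 5 a\right) - 10\right) - Q = 3 \left(-10 + Q^{2} + 5 a\right) - Q = \left(-30 + 3 Q^{2} + 15 a\right) - Q = -30 - Q + 3 Q^{2} + 15 a$)
$r - G{\left(-84,c{\left(10,-14 \right)} \right)} = 676 - \left(-30 - -11 + 3 \left(-11\right)^{2} + 15 \left(-84\right)\right) = 676 - \left(-30 + 11 + 3 \cdot 121 - 1260\right) = 676 - \left(-30 + 11 + 363 - 1260\right) = 676 - -916 = 676 + 916 = 1592$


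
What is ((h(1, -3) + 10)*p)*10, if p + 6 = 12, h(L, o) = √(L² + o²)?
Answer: 600 + 60*√10 ≈ 789.74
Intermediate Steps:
p = 6 (p = -6 + 12 = 6)
((h(1, -3) + 10)*p)*10 = ((√(1² + (-3)²) + 10)*6)*10 = ((√(1 + 9) + 10)*6)*10 = ((√10 + 10)*6)*10 = ((10 + √10)*6)*10 = (60 + 6*√10)*10 = 600 + 60*√10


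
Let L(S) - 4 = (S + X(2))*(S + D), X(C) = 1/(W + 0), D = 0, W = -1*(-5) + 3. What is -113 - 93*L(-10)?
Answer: -38675/4 ≈ -9668.8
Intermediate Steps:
W = 8 (W = 5 + 3 = 8)
X(C) = ⅛ (X(C) = 1/(8 + 0) = 1/8 = ⅛)
L(S) = 4 + S*(⅛ + S) (L(S) = 4 + (S + ⅛)*(S + 0) = 4 + (⅛ + S)*S = 4 + S*(⅛ + S))
-113 - 93*L(-10) = -113 - 93*(4 + (-10)² + (⅛)*(-10)) = -113 - 93*(4 + 100 - 5/4) = -113 - 93*411/4 = -113 - 38223/4 = -38675/4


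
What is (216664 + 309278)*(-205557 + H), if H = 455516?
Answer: 131463936378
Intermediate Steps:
(216664 + 309278)*(-205557 + H) = (216664 + 309278)*(-205557 + 455516) = 525942*249959 = 131463936378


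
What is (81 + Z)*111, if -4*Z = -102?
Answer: 23643/2 ≈ 11822.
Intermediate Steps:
Z = 51/2 (Z = -¼*(-102) = 51/2 ≈ 25.500)
(81 + Z)*111 = (81 + 51/2)*111 = (213/2)*111 = 23643/2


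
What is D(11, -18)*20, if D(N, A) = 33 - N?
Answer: 440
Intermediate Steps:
D(11, -18)*20 = (33 - 1*11)*20 = (33 - 11)*20 = 22*20 = 440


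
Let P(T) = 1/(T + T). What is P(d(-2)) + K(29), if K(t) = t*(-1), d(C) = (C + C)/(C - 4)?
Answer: -113/4 ≈ -28.250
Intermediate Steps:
d(C) = 2*C/(-4 + C) (d(C) = (2*C)/(-4 + C) = 2*C/(-4 + C))
K(t) = -t
P(T) = 1/(2*T)
P(d(-2)) + K(29) = 1/(2*((2*(-2)/(-4 - 2)))) - 1*29 = 1/(2*((2*(-2)/(-6)))) - 29 = 1/(2*((2*(-2)*(-⅙)))) - 29 = 1/(2*(⅔)) - 29 = (½)*(3/2) - 29 = ¾ - 29 = -113/4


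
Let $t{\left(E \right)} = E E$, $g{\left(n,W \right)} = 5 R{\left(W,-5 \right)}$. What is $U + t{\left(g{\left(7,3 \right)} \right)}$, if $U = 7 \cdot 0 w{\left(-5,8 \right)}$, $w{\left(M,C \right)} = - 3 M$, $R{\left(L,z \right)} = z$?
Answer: $625$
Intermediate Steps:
$g{\left(n,W \right)} = -25$ ($g{\left(n,W \right)} = 5 \left(-5\right) = -25$)
$t{\left(E \right)} = E^{2}$
$U = 0$ ($U = 7 \cdot 0 \left(\left(-3\right) \left(-5\right)\right) = 0 \cdot 15 = 0$)
$U + t{\left(g{\left(7,3 \right)} \right)} = 0 + \left(-25\right)^{2} = 0 + 625 = 625$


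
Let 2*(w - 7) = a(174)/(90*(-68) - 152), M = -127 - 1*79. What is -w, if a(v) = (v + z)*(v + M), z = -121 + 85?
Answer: -1441/196 ≈ -7.3520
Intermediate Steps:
z = -36
M = -206 (M = -127 - 79 = -206)
a(v) = (-206 + v)*(-36 + v) (a(v) = (v - 36)*(v - 206) = (-36 + v)*(-206 + v) = (-206 + v)*(-36 + v))
w = 1441/196 (w = 7 + ((7416 + 174**2 - 242*174)/(90*(-68) - 152))/2 = 7 + ((7416 + 30276 - 42108)/(-6120 - 152))/2 = 7 + (-4416/(-6272))/2 = 7 + (-4416*(-1/6272))/2 = 7 + (1/2)*(69/98) = 7 + 69/196 = 1441/196 ≈ 7.3520)
-w = -1*1441/196 = -1441/196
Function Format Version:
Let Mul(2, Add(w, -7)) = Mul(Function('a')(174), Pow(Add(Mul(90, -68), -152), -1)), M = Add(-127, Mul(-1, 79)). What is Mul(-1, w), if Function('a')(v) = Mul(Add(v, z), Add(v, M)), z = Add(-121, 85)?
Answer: Rational(-1441, 196) ≈ -7.3520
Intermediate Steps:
z = -36
M = -206 (M = Add(-127, -79) = -206)
Function('a')(v) = Mul(Add(-206, v), Add(-36, v)) (Function('a')(v) = Mul(Add(v, -36), Add(v, -206)) = Mul(Add(-36, v), Add(-206, v)) = Mul(Add(-206, v), Add(-36, v)))
w = Rational(1441, 196) (w = Add(7, Mul(Rational(1, 2), Mul(Add(7416, Pow(174, 2), Mul(-242, 174)), Pow(Add(Mul(90, -68), -152), -1)))) = Add(7, Mul(Rational(1, 2), Mul(Add(7416, 30276, -42108), Pow(Add(-6120, -152), -1)))) = Add(7, Mul(Rational(1, 2), Mul(-4416, Pow(-6272, -1)))) = Add(7, Mul(Rational(1, 2), Mul(-4416, Rational(-1, 6272)))) = Add(7, Mul(Rational(1, 2), Rational(69, 98))) = Add(7, Rational(69, 196)) = Rational(1441, 196) ≈ 7.3520)
Mul(-1, w) = Mul(-1, Rational(1441, 196)) = Rational(-1441, 196)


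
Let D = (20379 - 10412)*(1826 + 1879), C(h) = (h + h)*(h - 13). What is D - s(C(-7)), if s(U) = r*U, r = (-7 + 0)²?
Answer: 36914015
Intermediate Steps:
r = 49 (r = (-7)² = 49)
C(h) = 2*h*(-13 + h) (C(h) = (2*h)*(-13 + h) = 2*h*(-13 + h))
s(U) = 49*U
D = 36927735 (D = 9967*3705 = 36927735)
D - s(C(-7)) = 36927735 - 49*2*(-7)*(-13 - 7) = 36927735 - 49*2*(-7)*(-20) = 36927735 - 49*280 = 36927735 - 1*13720 = 36927735 - 13720 = 36914015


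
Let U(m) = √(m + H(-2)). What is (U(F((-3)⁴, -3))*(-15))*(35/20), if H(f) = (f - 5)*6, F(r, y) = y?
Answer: -315*I*√5/4 ≈ -176.09*I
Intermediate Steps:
H(f) = -30 + 6*f (H(f) = (-5 + f)*6 = -30 + 6*f)
U(m) = √(-42 + m) (U(m) = √(m + (-30 + 6*(-2))) = √(m + (-30 - 12)) = √(m - 42) = √(-42 + m))
(U(F((-3)⁴, -3))*(-15))*(35/20) = (√(-42 - 3)*(-15))*(35/20) = (√(-45)*(-15))*(35*(1/20)) = ((3*I*√5)*(-15))*(7/4) = -45*I*√5*(7/4) = -315*I*√5/4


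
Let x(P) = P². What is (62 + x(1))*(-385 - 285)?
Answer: -42210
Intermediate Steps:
(62 + x(1))*(-385 - 285) = (62 + 1²)*(-385 - 285) = (62 + 1)*(-670) = 63*(-670) = -42210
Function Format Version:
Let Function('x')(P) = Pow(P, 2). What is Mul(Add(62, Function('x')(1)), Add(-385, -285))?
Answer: -42210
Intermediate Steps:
Mul(Add(62, Function('x')(1)), Add(-385, -285)) = Mul(Add(62, Pow(1, 2)), Add(-385, -285)) = Mul(Add(62, 1), -670) = Mul(63, -670) = -42210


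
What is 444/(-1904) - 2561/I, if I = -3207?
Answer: 863059/1526532 ≈ 0.56537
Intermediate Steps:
444/(-1904) - 2561/I = 444/(-1904) - 2561/(-3207) = 444*(-1/1904) - 2561*(-1/3207) = -111/476 + 2561/3207 = 863059/1526532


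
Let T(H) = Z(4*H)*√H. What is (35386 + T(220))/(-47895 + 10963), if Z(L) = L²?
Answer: -17693/18466 - 387200*√55/9233 ≈ -311.97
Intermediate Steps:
T(H) = 16*H^(5/2) (T(H) = (4*H)²*√H = (16*H²)*√H = 16*H^(5/2))
(35386 + T(220))/(-47895 + 10963) = (35386 + 16*220^(5/2))/(-47895 + 10963) = (35386 + 16*(96800*√55))/(-36932) = (35386 + 1548800*√55)*(-1/36932) = -17693/18466 - 387200*√55/9233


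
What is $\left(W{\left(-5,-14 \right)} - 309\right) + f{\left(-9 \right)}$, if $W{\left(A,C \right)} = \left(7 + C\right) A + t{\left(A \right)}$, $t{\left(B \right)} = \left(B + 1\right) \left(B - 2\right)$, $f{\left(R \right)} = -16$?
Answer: $-262$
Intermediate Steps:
$t{\left(B \right)} = \left(1 + B\right) \left(-2 + B\right)$
$W{\left(A,C \right)} = -2 + A^{2} - A + A \left(7 + C\right)$ ($W{\left(A,C \right)} = \left(7 + C\right) A - \left(2 + A - A^{2}\right) = A \left(7 + C\right) - \left(2 + A - A^{2}\right) = -2 + A^{2} - A + A \left(7 + C\right)$)
$\left(W{\left(-5,-14 \right)} - 309\right) + f{\left(-9 \right)} = \left(\left(-2 + \left(-5\right)^{2} + 6 \left(-5\right) - -70\right) - 309\right) - 16 = \left(\left(-2 + 25 - 30 + 70\right) - 309\right) - 16 = \left(63 - 309\right) - 16 = -246 - 16 = -262$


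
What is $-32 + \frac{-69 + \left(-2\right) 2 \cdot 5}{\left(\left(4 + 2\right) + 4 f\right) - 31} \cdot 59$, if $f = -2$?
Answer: $\frac{4195}{33} \approx 127.12$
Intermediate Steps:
$-32 + \frac{-69 + \left(-2\right) 2 \cdot 5}{\left(\left(4 + 2\right) + 4 f\right) - 31} \cdot 59 = -32 + \frac{-69 + \left(-2\right) 2 \cdot 5}{\left(\left(4 + 2\right) + 4 \left(-2\right)\right) - 31} \cdot 59 = -32 + \frac{-69 - 20}{\left(6 - 8\right) - 31} \cdot 59 = -32 + \frac{-69 - 20}{-2 - 31} \cdot 59 = -32 + - \frac{89}{-33} \cdot 59 = -32 + \left(-89\right) \left(- \frac{1}{33}\right) 59 = -32 + \frac{89}{33} \cdot 59 = -32 + \frac{5251}{33} = \frac{4195}{33}$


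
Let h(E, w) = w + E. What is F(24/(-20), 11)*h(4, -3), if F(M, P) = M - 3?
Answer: -21/5 ≈ -4.2000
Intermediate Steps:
h(E, w) = E + w
F(M, P) = -3 + M
F(24/(-20), 11)*h(4, -3) = (-3 + 24/(-20))*(4 - 3) = (-3 + 24*(-1/20))*1 = (-3 - 6/5)*1 = -21/5*1 = -21/5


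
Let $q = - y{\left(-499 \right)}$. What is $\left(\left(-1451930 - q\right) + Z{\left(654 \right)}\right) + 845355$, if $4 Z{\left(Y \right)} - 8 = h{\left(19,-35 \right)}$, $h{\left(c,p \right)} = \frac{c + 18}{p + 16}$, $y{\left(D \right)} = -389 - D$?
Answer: $- \frac{46091225}{76} \approx -6.0646 \cdot 10^{5}$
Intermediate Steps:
$h{\left(c,p \right)} = \frac{18 + c}{16 + p}$
$Z{\left(Y \right)} = \frac{115}{76}$ ($Z{\left(Y \right)} = 2 + \frac{\frac{1}{16 - 35} \left(18 + 19\right)}{4} = 2 + \frac{\frac{1}{-19} \cdot 37}{4} = 2 + \frac{\left(- \frac{1}{19}\right) 37}{4} = 2 + \frac{1}{4} \left(- \frac{37}{19}\right) = 2 - \frac{37}{76} = \frac{115}{76}$)
$q = -110$ ($q = - (-389 - -499) = - (-389 + 499) = \left(-1\right) 110 = -110$)
$\left(\left(-1451930 - q\right) + Z{\left(654 \right)}\right) + 845355 = \left(\left(-1451930 - -110\right) + \frac{115}{76}\right) + 845355 = \left(\left(-1451930 + 110\right) + \frac{115}{76}\right) + 845355 = \left(-1451820 + \frac{115}{76}\right) + 845355 = - \frac{110338205}{76} + 845355 = - \frac{46091225}{76}$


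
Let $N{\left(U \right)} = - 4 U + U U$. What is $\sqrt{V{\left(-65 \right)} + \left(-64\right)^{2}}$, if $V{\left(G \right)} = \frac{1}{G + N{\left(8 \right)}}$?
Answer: $\frac{\sqrt{4460511}}{33} \approx 64.0$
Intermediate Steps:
$N{\left(U \right)} = U^{2} - 4 U$ ($N{\left(U \right)} = - 4 U + U^{2} = U^{2} - 4 U$)
$V{\left(G \right)} = \frac{1}{32 + G}$ ($V{\left(G \right)} = \frac{1}{G + 8 \left(-4 + 8\right)} = \frac{1}{G + 8 \cdot 4} = \frac{1}{G + 32} = \frac{1}{32 + G}$)
$\sqrt{V{\left(-65 \right)} + \left(-64\right)^{2}} = \sqrt{\frac{1}{32 - 65} + \left(-64\right)^{2}} = \sqrt{\frac{1}{-33} + 4096} = \sqrt{- \frac{1}{33} + 4096} = \sqrt{\frac{135167}{33}} = \frac{\sqrt{4460511}}{33}$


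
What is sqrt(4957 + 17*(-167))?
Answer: sqrt(2118) ≈ 46.022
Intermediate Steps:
sqrt(4957 + 17*(-167)) = sqrt(4957 - 2839) = sqrt(2118)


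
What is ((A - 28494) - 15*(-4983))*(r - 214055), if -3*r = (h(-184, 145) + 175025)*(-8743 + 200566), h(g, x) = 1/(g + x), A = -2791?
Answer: -18968897179969340/39 ≈ -4.8638e+14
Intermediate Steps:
r = -436459603534/39 (r = -(1/(-184 + 145) + 175025)*(-8743 + 200566)/3 = -(1/(-39) + 175025)*191823/3 = -(-1/39 + 175025)*191823/3 = -6825974*191823/117 = -1/3*436459603534/13 = -436459603534/39 ≈ -1.1191e+10)
((A - 28494) - 15*(-4983))*(r - 214055) = ((-2791 - 28494) - 15*(-4983))*(-436459603534/39 - 214055) = (-31285 + 74745)*(-436467951679/39) = 43460*(-436467951679/39) = -18968897179969340/39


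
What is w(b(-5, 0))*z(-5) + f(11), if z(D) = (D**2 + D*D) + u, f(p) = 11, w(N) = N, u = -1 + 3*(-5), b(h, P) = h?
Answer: -159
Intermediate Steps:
u = -16 (u = -1 - 15 = -16)
z(D) = -16 + 2*D**2 (z(D) = (D**2 + D*D) - 16 = (D**2 + D**2) - 16 = 2*D**2 - 16 = -16 + 2*D**2)
w(b(-5, 0))*z(-5) + f(11) = -5*(-16 + 2*(-5)**2) + 11 = -5*(-16 + 2*25) + 11 = -5*(-16 + 50) + 11 = -5*34 + 11 = -170 + 11 = -159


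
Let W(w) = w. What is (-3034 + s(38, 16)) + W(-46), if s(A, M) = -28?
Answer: -3108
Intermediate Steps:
(-3034 + s(38, 16)) + W(-46) = (-3034 - 28) - 46 = -3062 - 46 = -3108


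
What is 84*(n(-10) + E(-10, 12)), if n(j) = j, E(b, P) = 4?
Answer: -504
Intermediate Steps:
84*(n(-10) + E(-10, 12)) = 84*(-10 + 4) = 84*(-6) = -504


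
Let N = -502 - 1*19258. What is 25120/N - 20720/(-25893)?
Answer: -430366/913653 ≈ -0.47104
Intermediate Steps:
N = -19760 (N = -502 - 19258 = -19760)
25120/N - 20720/(-25893) = 25120/(-19760) - 20720/(-25893) = 25120*(-1/19760) - 20720*(-1/25893) = -314/247 + 2960/3699 = -430366/913653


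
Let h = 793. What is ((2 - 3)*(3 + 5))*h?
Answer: -6344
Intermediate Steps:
((2 - 3)*(3 + 5))*h = ((2 - 3)*(3 + 5))*793 = -1*8*793 = -8*793 = -6344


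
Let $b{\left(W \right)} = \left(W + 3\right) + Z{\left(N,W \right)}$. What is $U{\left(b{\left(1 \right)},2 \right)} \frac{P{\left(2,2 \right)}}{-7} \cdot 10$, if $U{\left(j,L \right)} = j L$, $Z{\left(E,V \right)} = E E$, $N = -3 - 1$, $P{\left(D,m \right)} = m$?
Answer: $- \frac{800}{7} \approx -114.29$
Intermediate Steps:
$N = -4$ ($N = -3 - 1 = -4$)
$Z{\left(E,V \right)} = E^{2}$
$b{\left(W \right)} = 19 + W$ ($b{\left(W \right)} = \left(W + 3\right) + \left(-4\right)^{2} = \left(3 + W\right) + 16 = 19 + W$)
$U{\left(j,L \right)} = L j$
$U{\left(b{\left(1 \right)},2 \right)} \frac{P{\left(2,2 \right)}}{-7} \cdot 10 = 2 \left(19 + 1\right) \frac{2}{-7} \cdot 10 = 2 \cdot 20 \cdot 2 \left(- \frac{1}{7}\right) 10 = 40 \left(- \frac{2}{7}\right) 10 = \left(- \frac{80}{7}\right) 10 = - \frac{800}{7}$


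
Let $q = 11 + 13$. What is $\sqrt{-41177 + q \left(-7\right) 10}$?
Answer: $i \sqrt{42857} \approx 207.02 i$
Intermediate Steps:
$q = 24$
$\sqrt{-41177 + q \left(-7\right) 10} = \sqrt{-41177 + 24 \left(-7\right) 10} = \sqrt{-41177 - 1680} = \sqrt{-42857} = i \sqrt{42857}$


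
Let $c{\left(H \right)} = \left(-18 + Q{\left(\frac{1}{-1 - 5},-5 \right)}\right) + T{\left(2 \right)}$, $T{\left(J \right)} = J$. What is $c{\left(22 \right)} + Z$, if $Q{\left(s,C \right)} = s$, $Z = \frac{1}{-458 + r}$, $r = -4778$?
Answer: $- \frac{253949}{15708} \approx -16.167$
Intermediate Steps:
$Z = - \frac{1}{5236}$ ($Z = \frac{1}{-458 - 4778} = \frac{1}{-5236} = - \frac{1}{5236} \approx -0.00019099$)
$c{\left(H \right)} = - \frac{97}{6}$ ($c{\left(H \right)} = \left(-18 + \frac{1}{-1 - 5}\right) + 2 = \left(-18 + \frac{1}{-6}\right) + 2 = \left(-18 - \frac{1}{6}\right) + 2 = - \frac{109}{6} + 2 = - \frac{97}{6}$)
$c{\left(22 \right)} + Z = - \frac{97}{6} - \frac{1}{5236} = - \frac{253949}{15708}$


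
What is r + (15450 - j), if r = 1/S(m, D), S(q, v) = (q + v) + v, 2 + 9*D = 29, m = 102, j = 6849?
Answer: 928909/108 ≈ 8601.0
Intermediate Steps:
D = 3 (D = -2/9 + (⅑)*29 = -2/9 + 29/9 = 3)
S(q, v) = q + 2*v
r = 1/108 (r = 1/(102 + 2*3) = 1/(102 + 6) = 1/108 ≈ 0.0092593)
r + (15450 - j) = 1/108 + (15450 - 1*6849) = 1/108 + (15450 - 6849) = 1/108 + 8601 = 928909/108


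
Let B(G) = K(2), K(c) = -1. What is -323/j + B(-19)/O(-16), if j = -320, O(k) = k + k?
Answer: 333/320 ≈ 1.0406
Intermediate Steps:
O(k) = 2*k
B(G) = -1
-323/j + B(-19)/O(-16) = -323/(-320) - 1/(2*(-16)) = -323*(-1/320) - 1/(-32) = 323/320 - 1*(-1/32) = 323/320 + 1/32 = 333/320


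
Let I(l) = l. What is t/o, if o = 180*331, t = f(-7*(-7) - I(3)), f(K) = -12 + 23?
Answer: 11/59580 ≈ 0.00018463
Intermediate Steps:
f(K) = 11
t = 11
o = 59580
t/o = 11/59580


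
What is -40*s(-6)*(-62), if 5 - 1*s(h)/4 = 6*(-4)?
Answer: 287680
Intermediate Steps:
s(h) = 116 (s(h) = 20 - 24*(-4) = 20 - 4*(-24) = 20 + 96 = 116)
-40*s(-6)*(-62) = -40*116*(-62) = -4640*(-62) = 287680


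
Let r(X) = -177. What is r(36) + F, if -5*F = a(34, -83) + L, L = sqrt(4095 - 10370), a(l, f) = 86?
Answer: -971/5 - I*sqrt(251) ≈ -194.2 - 15.843*I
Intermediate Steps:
L = 5*I*sqrt(251) (L = sqrt(-6275) = 5*I*sqrt(251) ≈ 79.215*I)
F = -86/5 - I*sqrt(251) (F = -(86 + 5*I*sqrt(251))/5 = -86/5 - I*sqrt(251) ≈ -17.2 - 15.843*I)
r(36) + F = -177 + (-86/5 - I*sqrt(251)) = -971/5 - I*sqrt(251)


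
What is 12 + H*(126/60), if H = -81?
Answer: -1581/10 ≈ -158.10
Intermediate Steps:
12 + H*(126/60) = 12 - 10206/60 = 12 - 81*21/10 = 12 - 1701/10 = -1581/10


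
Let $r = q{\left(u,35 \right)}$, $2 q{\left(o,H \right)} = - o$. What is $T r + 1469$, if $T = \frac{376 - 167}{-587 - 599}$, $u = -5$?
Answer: $\frac{3483423}{2372} \approx 1468.6$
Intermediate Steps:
$q{\left(o,H \right)} = - \frac{o}{2}$ ($q{\left(o,H \right)} = \frac{\left(-1\right) o}{2} = - \frac{o}{2}$)
$T = - \frac{209}{1186}$ ($T = \frac{209}{-1186} = 209 \left(- \frac{1}{1186}\right) = - \frac{209}{1186} \approx -0.17622$)
$r = \frac{5}{2}$ ($r = \left(- \frac{1}{2}\right) \left(-5\right) = \frac{5}{2} \approx 2.5$)
$T r + 1469 = \left(- \frac{209}{1186}\right) \frac{5}{2} + 1469 = - \frac{1045}{2372} + 1469 = \frac{3483423}{2372}$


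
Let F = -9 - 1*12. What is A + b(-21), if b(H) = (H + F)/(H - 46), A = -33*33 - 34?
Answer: -75199/67 ≈ -1122.4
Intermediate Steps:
A = -1123 (A = -1089 - 34 = -1123)
F = -21 (F = -9 - 12 = -21)
b(H) = (-21 + H)/(-46 + H) (b(H) = (H - 21)/(H - 46) = (-21 + H)/(-46 + H))
A + b(-21) = -1123 + (-21 - 21)/(-46 - 21) = -1123 - 42/(-67) = -1123 - 1/67*(-42) = -1123 + 42/67 = -75199/67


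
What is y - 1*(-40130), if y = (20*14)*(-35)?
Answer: 30330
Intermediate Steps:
y = -9800 (y = 280*(-35) = -9800)
y - 1*(-40130) = -9800 - 1*(-40130) = -9800 + 40130 = 30330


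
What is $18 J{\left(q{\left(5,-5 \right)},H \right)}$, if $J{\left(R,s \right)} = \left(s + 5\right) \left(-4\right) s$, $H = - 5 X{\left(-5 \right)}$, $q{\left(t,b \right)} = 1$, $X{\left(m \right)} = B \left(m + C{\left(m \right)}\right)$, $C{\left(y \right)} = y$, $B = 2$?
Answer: $-756000$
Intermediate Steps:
$X{\left(m \right)} = 4 m$ ($X{\left(m \right)} = 2 \left(m + m\right) = 2 \cdot 2 m = 4 m$)
$H = 100$ ($H = - 5 \cdot 4 \left(-5\right) = \left(-5\right) \left(-20\right) = 100$)
$J{\left(R,s \right)} = s \left(-20 - 4 s\right)$ ($J{\left(R,s \right)} = \left(5 + s\right) \left(-4\right) s = \left(-20 - 4 s\right) s = s \left(-20 - 4 s\right)$)
$18 J{\left(q{\left(5,-5 \right)},H \right)} = 18 \left(\left(-4\right) 100 \left(5 + 100\right)\right) = 18 \left(\left(-4\right) 100 \cdot 105\right) = 18 \left(-42000\right) = -756000$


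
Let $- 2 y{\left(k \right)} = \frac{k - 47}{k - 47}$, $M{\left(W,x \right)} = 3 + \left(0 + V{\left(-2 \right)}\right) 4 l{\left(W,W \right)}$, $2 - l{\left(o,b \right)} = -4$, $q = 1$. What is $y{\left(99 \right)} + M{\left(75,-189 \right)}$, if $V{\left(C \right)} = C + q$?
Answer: $- \frac{43}{2} \approx -21.5$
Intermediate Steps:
$l{\left(o,b \right)} = 6$ ($l{\left(o,b \right)} = 2 - -4 = 2 + 4 = 6$)
$V{\left(C \right)} = 1 + C$ ($V{\left(C \right)} = C + 1 = 1 + C$)
$M{\left(W,x \right)} = -21$ ($M{\left(W,x \right)} = 3 + \left(0 + \left(1 - 2\right)\right) 4 \cdot 6 = 3 + \left(0 - 1\right) 4 \cdot 6 = 3 + \left(-1\right) 4 \cdot 6 = 3 - 24 = -21$)
$y{\left(k \right)} = - \frac{1}{2}$ ($y{\left(k \right)} = - \frac{\left(k - 47\right) \frac{1}{k - 47}}{2} = - \frac{\left(-47 + k\right) \frac{1}{-47 + k}}{2} = \left(- \frac{1}{2}\right) 1 = - \frac{1}{2}$)
$y{\left(99 \right)} + M{\left(75,-189 \right)} = - \frac{1}{2} - 21 = - \frac{43}{2}$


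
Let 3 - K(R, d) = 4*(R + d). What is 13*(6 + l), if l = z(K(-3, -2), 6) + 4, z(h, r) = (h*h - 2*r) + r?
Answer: 6929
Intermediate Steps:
K(R, d) = 3 - 4*R - 4*d (K(R, d) = 3 - 4*(R + d) = 3 - (4*R + 4*d) = 3 + (-4*R - 4*d) = 3 - 4*R - 4*d)
z(h, r) = h**2 - r (z(h, r) = (h**2 - 2*r) + r = h**2 - r)
l = 527 (l = ((3 - 4*(-3) - 4*(-2))**2 - 1*6) + 4 = ((3 + 12 + 8)**2 - 6) + 4 = (23**2 - 6) + 4 = (529 - 6) + 4 = 523 + 4 = 527)
13*(6 + l) = 13*(6 + 527) = 13*533 = 6929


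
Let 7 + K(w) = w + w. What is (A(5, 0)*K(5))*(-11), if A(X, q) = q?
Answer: 0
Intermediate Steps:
K(w) = -7 + 2*w (K(w) = -7 + (w + w) = -7 + 2*w)
(A(5, 0)*K(5))*(-11) = (0*(-7 + 2*5))*(-11) = (0*(-7 + 10))*(-11) = (0*3)*(-11) = 0*(-11) = 0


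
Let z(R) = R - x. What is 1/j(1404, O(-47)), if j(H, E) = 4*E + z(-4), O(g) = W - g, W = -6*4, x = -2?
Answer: 1/90 ≈ 0.011111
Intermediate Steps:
W = -24
z(R) = 2 + R (z(R) = R - 1*(-2) = R + 2 = 2 + R)
O(g) = -24 - g
j(H, E) = -2 + 4*E (j(H, E) = 4*E + (2 - 4) = 4*E - 2 = -2 + 4*E)
1/j(1404, O(-47)) = 1/(-2 + 4*(-24 - 1*(-47))) = 1/(-2 + 4*(-24 + 47)) = 1/(-2 + 4*23) = 1/(-2 + 92) = 1/90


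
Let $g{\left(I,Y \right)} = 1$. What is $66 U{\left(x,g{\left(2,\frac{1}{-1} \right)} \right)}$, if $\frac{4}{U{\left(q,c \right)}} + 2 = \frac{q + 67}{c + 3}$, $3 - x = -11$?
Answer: $\frac{1056}{73} \approx 14.466$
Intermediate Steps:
$x = 14$ ($x = 3 - -11 = 3 + 11 = 14$)
$U{\left(q,c \right)} = \frac{4}{-2 + \frac{67 + q}{3 + c}}$ ($U{\left(q,c \right)} = \frac{4}{-2 + \frac{q + 67}{c + 3}} = \frac{4}{-2 + \frac{67 + q}{3 + c}}$)
$66 U{\left(x,g{\left(2,\frac{1}{-1} \right)} \right)} = 66 \frac{4 \left(3 + 1\right)}{61 + 14 - 2} = 66 \cdot 4 \frac{1}{61 + 14 - 2} \cdot 4 = 66 \cdot 4 \cdot \frac{1}{73} \cdot 4 = 66 \cdot \frac{16}{73} = \frac{1056}{73}$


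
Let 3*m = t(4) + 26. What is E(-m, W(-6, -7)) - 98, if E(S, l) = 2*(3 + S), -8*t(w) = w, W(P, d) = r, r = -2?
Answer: -109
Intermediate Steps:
W(P, d) = -2
t(w) = -w/8
m = 17/2 (m = (-⅛*4 + 26)/3 = (-½ + 26)/3 = (⅓)*(51/2) = 17/2 ≈ 8.5000)
E(S, l) = 6 + 2*S
E(-m, W(-6, -7)) - 98 = (6 + 2*(-1*17/2)) - 98 = (6 + 2*(-17/2)) - 98 = (6 - 17) - 98 = -11 - 98 = -109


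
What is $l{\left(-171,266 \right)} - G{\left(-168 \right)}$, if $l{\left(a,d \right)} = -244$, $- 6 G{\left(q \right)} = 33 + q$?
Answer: $- \frac{533}{2} \approx -266.5$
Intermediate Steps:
$G{\left(q \right)} = - \frac{11}{2} - \frac{q}{6}$ ($G{\left(q \right)} = - \frac{33 + q}{6} = - \frac{11}{2} - \frac{q}{6}$)
$l{\left(-171,266 \right)} - G{\left(-168 \right)} = -244 - \left(- \frac{11}{2} - -28\right) = -244 - \left(- \frac{11}{2} + 28\right) = -244 - \frac{45}{2} = - \frac{533}{2}$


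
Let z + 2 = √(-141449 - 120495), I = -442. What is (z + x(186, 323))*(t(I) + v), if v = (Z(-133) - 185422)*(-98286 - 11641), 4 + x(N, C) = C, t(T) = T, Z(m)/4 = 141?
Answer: 6441720520908 + 40641769848*I*√65486 ≈ 6.4417e+12 + 1.04e+13*I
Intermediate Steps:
Z(m) = 564 (Z(m) = 4*141 = 564)
x(N, C) = -4 + C
v = 20320885366 (v = (564 - 185422)*(-98286 - 11641) = -184858*(-109927) = 20320885366)
z = -2 + 2*I*√65486 (z = -2 + √(-141449 - 120495) = -2 + √(-261944) = -2 + 2*I*√65486 ≈ -2.0 + 511.8*I)
(z + x(186, 323))*(t(I) + v) = ((-2 + 2*I*√65486) + (-4 + 323))*(-442 + 20320885366) = ((-2 + 2*I*√65486) + 319)*20320884924 = (317 + 2*I*√65486)*20320884924 = 6441720520908 + 40641769848*I*√65486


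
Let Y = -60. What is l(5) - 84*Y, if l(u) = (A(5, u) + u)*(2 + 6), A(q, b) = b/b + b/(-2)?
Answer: 5068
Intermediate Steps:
A(q, b) = 1 - b/2 (A(q, b) = 1 + b*(-½) = 1 - b/2)
l(u) = 8 + 4*u (l(u) = ((1 - u/2) + u)*(2 + 6) = (1 + u/2)*8 = 8 + 4*u)
l(5) - 84*Y = (8 + 4*5) - 84*(-60) = (8 + 20) + 5040 = 28 + 5040 = 5068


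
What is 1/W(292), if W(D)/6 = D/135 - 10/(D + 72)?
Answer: 4095/52469 ≈ 0.078046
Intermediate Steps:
W(D) = -60/(72 + D) + 2*D/45 (W(D) = 6*(D/135 - 10/(D + 72)) = 6*(D*(1/135) - 10/(72 + D)) = 6*(D/135 - 10/(72 + D)) = 6*(-10/(72 + D) + D/135) = -60/(72 + D) + 2*D/45)
1/W(292) = 1/(2*(-1350 + 292² + 72*292)/(45*(72 + 292))) = 1/((2/45)*(-1350 + 85264 + 21024)/364) = 1/((2/45)*(1/364)*104938) = 1/(52469/4095) = 4095/52469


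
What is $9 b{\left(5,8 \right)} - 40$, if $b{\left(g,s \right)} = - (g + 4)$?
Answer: $-121$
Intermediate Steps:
$b{\left(g,s \right)} = -4 - g$ ($b{\left(g,s \right)} = - (4 + g) = -4 - g$)
$9 b{\left(5,8 \right)} - 40 = 9 \left(-4 - 5\right) - 40 = 9 \left(-9\right) - 40 = -81 - 40 = -121$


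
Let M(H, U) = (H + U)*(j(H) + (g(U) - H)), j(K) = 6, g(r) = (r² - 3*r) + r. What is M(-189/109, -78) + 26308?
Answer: -5606031725/11881 ≈ -4.7185e+5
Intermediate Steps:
g(r) = r² - 2*r
M(H, U) = (H + U)*(6 - H + U*(-2 + U)) (M(H, U) = (H + U)*(6 + (U*(-2 + U) - H)) = (H + U)*(6 + (-H + U*(-2 + U))) = (H + U)*(6 - H + U*(-2 + U)))
M(-189/109, -78) + 26308 = (-(-189/109)² + 6*(-189/109) + 6*(-78) + (-78)²*(-2 - 78) - 1*(-189/109)*(-78) - 189/109*(-78)*(-2 - 78)) + 26308 = (-(-189*1/109)² + 6*(-189*1/109) - 468 + 6084*(-80) - 1*(-189*1/109)*(-78) - 189*1/109*(-78)*(-80)) + 26308 = (-(-189/109)² + 6*(-189/109) - 468 - 486720 - 1*(-189/109)*(-78) - 189/109*(-78)*(-80)) + 26308 = (-1*35721/11881 - 1134/109 - 468 - 486720 - 14742/109 - 1179360/109) + 26308 = (-35721/11881 - 1134/109 - 468 - 486720 - 14742/109 - 1179360/109) + 26308 = -5918597073/11881 + 26308 = -5606031725/11881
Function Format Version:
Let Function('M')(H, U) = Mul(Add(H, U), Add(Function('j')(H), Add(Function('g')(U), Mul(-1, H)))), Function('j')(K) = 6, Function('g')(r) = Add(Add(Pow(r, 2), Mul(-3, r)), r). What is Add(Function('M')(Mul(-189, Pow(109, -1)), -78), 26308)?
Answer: Rational(-5606031725, 11881) ≈ -4.7185e+5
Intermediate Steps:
Function('g')(r) = Add(Pow(r, 2), Mul(-2, r))
Function('M')(H, U) = Mul(Add(H, U), Add(6, Mul(-1, H), Mul(U, Add(-2, U)))) (Function('M')(H, U) = Mul(Add(H, U), Add(6, Add(Mul(U, Add(-2, U)), Mul(-1, H)))) = Mul(Add(H, U), Add(6, Add(Mul(-1, H), Mul(U, Add(-2, U))))) = Mul(Add(H, U), Add(6, Mul(-1, H), Mul(U, Add(-2, U)))))
Add(Function('M')(Mul(-189, Pow(109, -1)), -78), 26308) = Add(Add(Mul(-1, Pow(Mul(-189, Pow(109, -1)), 2)), Mul(6, Mul(-189, Pow(109, -1))), Mul(6, -78), Mul(Pow(-78, 2), Add(-2, -78)), Mul(-1, Mul(-189, Pow(109, -1)), -78), Mul(Mul(-189, Pow(109, -1)), -78, Add(-2, -78))), 26308) = Add(Add(Mul(-1, Pow(Mul(-189, Rational(1, 109)), 2)), Mul(6, Mul(-189, Rational(1, 109))), -468, Mul(6084, -80), Mul(-1, Mul(-189, Rational(1, 109)), -78), Mul(Mul(-189, Rational(1, 109)), -78, -80)), 26308) = Add(Add(Mul(-1, Pow(Rational(-189, 109), 2)), Mul(6, Rational(-189, 109)), -468, -486720, Mul(-1, Rational(-189, 109), -78), Mul(Rational(-189, 109), -78, -80)), 26308) = Add(Add(Mul(-1, Rational(35721, 11881)), Rational(-1134, 109), -468, -486720, Rational(-14742, 109), Rational(-1179360, 109)), 26308) = Add(Add(Rational(-35721, 11881), Rational(-1134, 109), -468, -486720, Rational(-14742, 109), Rational(-1179360, 109)), 26308) = Add(Rational(-5918597073, 11881), 26308) = Rational(-5606031725, 11881)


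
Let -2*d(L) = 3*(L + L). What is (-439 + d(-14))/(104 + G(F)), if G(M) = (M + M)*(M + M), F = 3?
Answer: -397/140 ≈ -2.8357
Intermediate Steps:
G(M) = 4*M² (G(M) = (2*M)*(2*M) = 4*M²)
d(L) = -3*L (d(L) = -3*(L + L)/2 = -3*2*L/2 = -3*L)
(-439 + d(-14))/(104 + G(F)) = (-439 - 3*(-14))/(104 + 4*3²) = (-439 + 42)/(104 + 4*9) = -397/(104 + 36) = -397/140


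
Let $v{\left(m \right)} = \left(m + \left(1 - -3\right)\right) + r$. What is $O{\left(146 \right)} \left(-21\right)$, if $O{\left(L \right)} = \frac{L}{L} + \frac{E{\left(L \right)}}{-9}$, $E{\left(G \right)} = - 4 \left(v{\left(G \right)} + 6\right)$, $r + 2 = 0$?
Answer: $- \frac{4375}{3} \approx -1458.3$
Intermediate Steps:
$r = -2$ ($r = -2 + 0 = -2$)
$v{\left(m \right)} = 2 + m$ ($v{\left(m \right)} = \left(m + \left(1 - -3\right)\right) - 2 = \left(m + \left(1 + 3\right)\right) - 2 = \left(m + 4\right) - 2 = \left(4 + m\right) - 2 = 2 + m$)
$E{\left(G \right)} = -32 - 4 G$ ($E{\left(G \right)} = - 4 \left(\left(2 + G\right) + 6\right) = - 4 \left(8 + G\right) = -32 - 4 G$)
$O{\left(L \right)} = \frac{41}{9} + \frac{4 L}{9}$ ($O{\left(L \right)} = \frac{L}{L} + \frac{-32 - 4 L}{-9} = 1 + \left(-32 - 4 L\right) \left(- \frac{1}{9}\right) = 1 + \left(\frac{32}{9} + \frac{4 L}{9}\right) = \frac{41}{9} + \frac{4 L}{9}$)
$O{\left(146 \right)} \left(-21\right) = \left(\frac{41}{9} + \frac{4}{9} \cdot 146\right) \left(-21\right) = \left(\frac{41}{9} + \frac{584}{9}\right) \left(-21\right) = \frac{625}{9} \left(-21\right) = - \frac{4375}{3}$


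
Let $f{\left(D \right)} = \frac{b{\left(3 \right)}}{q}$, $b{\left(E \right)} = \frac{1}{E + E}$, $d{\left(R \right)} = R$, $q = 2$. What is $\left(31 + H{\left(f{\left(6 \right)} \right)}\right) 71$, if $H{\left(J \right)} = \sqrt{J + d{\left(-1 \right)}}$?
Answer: $2201 + \frac{71 i \sqrt{33}}{6} \approx 2201.0 + 67.977 i$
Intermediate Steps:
$b{\left(E \right)} = \frac{1}{2 E}$
$f{\left(D \right)} = \frac{1}{12}$ ($f{\left(D \right)} = \frac{\frac{1}{2} \cdot \frac{1}{3}}{2} = \frac{1}{2} \cdot \frac{1}{3} \cdot \frac{1}{2} = \frac{1}{6} \cdot \frac{1}{2} = \frac{1}{12}$)
$H{\left(J \right)} = \sqrt{-1 + J}$ ($H{\left(J \right)} = \sqrt{J - 1} = \sqrt{-1 + J}$)
$\left(31 + H{\left(f{\left(6 \right)} \right)}\right) 71 = \left(31 + \sqrt{-1 + \frac{1}{12}}\right) 71 = \left(31 + \sqrt{- \frac{11}{12}}\right) 71 = \left(31 + \frac{i \sqrt{33}}{6}\right) 71 = 2201 + \frac{71 i \sqrt{33}}{6}$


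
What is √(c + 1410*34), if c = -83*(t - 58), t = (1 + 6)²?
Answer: √48687 ≈ 220.65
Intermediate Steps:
t = 49 (t = 7² = 49)
c = 747 (c = -83*(49 - 58) = -83*(-9) = 747)
√(c + 1410*34) = √(747 + 1410*34) = √(747 + 47940) = √48687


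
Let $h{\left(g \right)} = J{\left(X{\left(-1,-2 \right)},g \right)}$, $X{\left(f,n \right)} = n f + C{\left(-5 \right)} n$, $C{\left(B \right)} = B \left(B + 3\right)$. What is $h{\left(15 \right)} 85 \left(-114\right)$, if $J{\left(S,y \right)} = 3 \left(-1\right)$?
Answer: $29070$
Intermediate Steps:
$C{\left(B \right)} = B \left(3 + B\right)$
$X{\left(f,n \right)} = 10 n + f n$ ($X{\left(f,n \right)} = n f + - 5 \left(3 - 5\right) n = f n + \left(-5\right) \left(-2\right) n = f n + 10 n = 10 n + f n$)
$J{\left(S,y \right)} = -3$
$h{\left(g \right)} = -3$
$h{\left(15 \right)} 85 \left(-114\right) = \left(-3\right) 85 \left(-114\right) = \left(-255\right) \left(-114\right) = 29070$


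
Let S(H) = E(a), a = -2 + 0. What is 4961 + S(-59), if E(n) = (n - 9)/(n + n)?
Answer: 19855/4 ≈ 4963.8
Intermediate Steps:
a = -2
E(n) = (-9 + n)/(2*n) (E(n) = (-9 + n)/((2*n)) = (-9 + n)*(1/(2*n)) = (-9 + n)/(2*n))
S(H) = 11/4 (S(H) = (½)*(-9 - 2)/(-2) = (½)*(-½)*(-11) = 11/4)
4961 + S(-59) = 4961 + 11/4 = 19855/4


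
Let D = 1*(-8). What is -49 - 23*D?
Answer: 135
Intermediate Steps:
D = -8
-49 - 23*D = -49 - 23*(-8) = -49 + 184 = 135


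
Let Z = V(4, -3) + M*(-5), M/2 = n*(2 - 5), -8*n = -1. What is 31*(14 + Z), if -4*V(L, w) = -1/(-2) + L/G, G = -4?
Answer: 4433/8 ≈ 554.13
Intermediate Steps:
n = ⅛ (n = -⅛*(-1) = ⅛ ≈ 0.12500)
V(L, w) = -⅛ + L/16 (V(L, w) = -(-1/(-2) + L/(-4))/4 = -(-1*(-½) + L*(-¼))/4 = -(½ - L/4)/4 = -⅛ + L/16)
M = -¾ (M = 2*((2 - 5)/8) = 2*((⅛)*(-3)) = 2*(-3/8) = -¾ ≈ -0.75000)
Z = 31/8 (Z = (-⅛ + (1/16)*4) - ¾*(-5) = (-⅛ + ¼) + 15/4 = ⅛ + 15/4 = 31/8 ≈ 3.8750)
31*(14 + Z) = 31*(14 + 31/8) = 31*(143/8) = 4433/8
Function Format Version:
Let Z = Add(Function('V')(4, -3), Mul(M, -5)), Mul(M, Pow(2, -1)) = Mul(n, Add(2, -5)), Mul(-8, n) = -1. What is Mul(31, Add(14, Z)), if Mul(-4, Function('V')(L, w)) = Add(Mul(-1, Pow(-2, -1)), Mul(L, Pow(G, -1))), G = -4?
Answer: Rational(4433, 8) ≈ 554.13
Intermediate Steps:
n = Rational(1, 8) (n = Mul(Rational(-1, 8), -1) = Rational(1, 8) ≈ 0.12500)
Function('V')(L, w) = Add(Rational(-1, 8), Mul(Rational(1, 16), L)) (Function('V')(L, w) = Mul(Rational(-1, 4), Add(Mul(-1, Pow(-2, -1)), Mul(L, Pow(-4, -1)))) = Mul(Rational(-1, 4), Add(Mul(-1, Rational(-1, 2)), Mul(L, Rational(-1, 4)))) = Mul(Rational(-1, 4), Add(Rational(1, 2), Mul(Rational(-1, 4), L))) = Add(Rational(-1, 8), Mul(Rational(1, 16), L)))
M = Rational(-3, 4) (M = Mul(2, Mul(Rational(1, 8), Add(2, -5))) = Mul(2, Mul(Rational(1, 8), -3)) = Mul(2, Rational(-3, 8)) = Rational(-3, 4) ≈ -0.75000)
Z = Rational(31, 8) (Z = Add(Add(Rational(-1, 8), Mul(Rational(1, 16), 4)), Mul(Rational(-3, 4), -5)) = Add(Add(Rational(-1, 8), Rational(1, 4)), Rational(15, 4)) = Add(Rational(1, 8), Rational(15, 4)) = Rational(31, 8) ≈ 3.8750)
Mul(31, Add(14, Z)) = Mul(31, Add(14, Rational(31, 8))) = Mul(31, Rational(143, 8)) = Rational(4433, 8)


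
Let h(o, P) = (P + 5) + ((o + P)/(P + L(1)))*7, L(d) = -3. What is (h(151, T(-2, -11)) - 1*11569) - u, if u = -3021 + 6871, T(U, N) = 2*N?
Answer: -386803/25 ≈ -15472.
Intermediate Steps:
h(o, P) = 5 + P + 7*(P + o)/(-3 + P) (h(o, P) = (P + 5) + ((o + P)/(P - 3))*7 = (5 + P) + ((P + o)/(-3 + P))*7 = (5 + P) + 7*(P + o)/(-3 + P) = 5 + P + 7*(P + o)/(-3 + P))
u = 3850
(h(151, T(-2, -11)) - 1*11569) - u = ((-15 + (2*(-11))**2 + 7*151 + 9*(2*(-11)))/(-3 + 2*(-11)) - 1*11569) - 1*3850 = ((-15 + (-22)**2 + 1057 + 9*(-22))/(-3 - 22) - 11569) - 3850 = ((-15 + 484 + 1057 - 198)/(-25) - 11569) - 3850 = (-1/25*1328 - 11569) - 3850 = (-1328/25 - 11569) - 3850 = -290553/25 - 3850 = -386803/25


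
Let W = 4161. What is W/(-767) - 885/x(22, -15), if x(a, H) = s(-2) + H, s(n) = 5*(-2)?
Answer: 114954/3835 ≈ 29.975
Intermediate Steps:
s(n) = -10
x(a, H) = -10 + H
W/(-767) - 885/x(22, -15) = 4161/(-767) - 885/(-10 - 15) = 4161*(-1/767) - 885/(-25) = -4161/767 - 885*(-1/25) = -4161/767 + 177/5 = 114954/3835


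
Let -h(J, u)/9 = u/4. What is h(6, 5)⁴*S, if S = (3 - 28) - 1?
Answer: -53308125/128 ≈ -4.1647e+5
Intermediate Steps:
h(J, u) = -9*u/4
S = -26 (S = -25 - 1 = -26)
h(6, 5)⁴*S = (-9/4*5)⁴*(-26) = (-45/4)⁴*(-26) = (4100625/256)*(-26) = -53308125/128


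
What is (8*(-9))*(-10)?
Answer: 720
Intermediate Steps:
(8*(-9))*(-10) = -72*(-10) = 720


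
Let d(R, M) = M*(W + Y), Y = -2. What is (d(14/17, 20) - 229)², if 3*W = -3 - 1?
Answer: 786769/9 ≈ 87419.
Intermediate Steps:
W = -4/3 (W = (-3 - 1)/3 = (⅓)*(-4) = -4/3 ≈ -1.3333)
d(R, M) = -10*M/3 (d(R, M) = M*(-4/3 - 2) = M*(-10/3) = -10*M/3)
(d(14/17, 20) - 229)² = (-10/3*20 - 229)² = (-200/3 - 229)² = (-887/3)² = 786769/9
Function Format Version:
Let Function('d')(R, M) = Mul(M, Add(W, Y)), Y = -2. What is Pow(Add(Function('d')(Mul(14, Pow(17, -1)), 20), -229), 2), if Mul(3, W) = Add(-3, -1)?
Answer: Rational(786769, 9) ≈ 87419.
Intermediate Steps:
W = Rational(-4, 3) (W = Mul(Rational(1, 3), Add(-3, -1)) = Mul(Rational(1, 3), -4) = Rational(-4, 3) ≈ -1.3333)
Function('d')(R, M) = Mul(Rational(-10, 3), M) (Function('d')(R, M) = Mul(M, Add(Rational(-4, 3), -2)) = Mul(M, Rational(-10, 3)) = Mul(Rational(-10, 3), M))
Pow(Add(Function('d')(Mul(14, Pow(17, -1)), 20), -229), 2) = Pow(Add(Mul(Rational(-10, 3), 20), -229), 2) = Pow(Add(Rational(-200, 3), -229), 2) = Pow(Rational(-887, 3), 2) = Rational(786769, 9)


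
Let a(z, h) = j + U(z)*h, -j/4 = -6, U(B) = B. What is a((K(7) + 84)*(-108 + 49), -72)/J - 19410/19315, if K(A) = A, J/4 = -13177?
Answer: -424504338/50902751 ≈ -8.3395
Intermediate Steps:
J = -52708 (J = 4*(-13177) = -52708)
j = 24 (j = -4*(-6) = 24)
a(z, h) = 24 + h*z (a(z, h) = 24 + z*h = 24 + h*z)
a((K(7) + 84)*(-108 + 49), -72)/J - 19410/19315 = (24 - 72*(7 + 84)*(-108 + 49))/(-52708) - 19410/19315 = (24 - 6552*(-59))*(-1/52708) - 19410*1/19315 = (24 - 72*(-5369))*(-1/52708) - 3882/3863 = (24 + 386568)*(-1/52708) - 3882/3863 = 386592*(-1/52708) - 3882/3863 = -96648/13177 - 3882/3863 = -424504338/50902751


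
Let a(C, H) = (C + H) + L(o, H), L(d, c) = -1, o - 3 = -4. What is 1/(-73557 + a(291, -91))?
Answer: -1/73358 ≈ -1.3632e-5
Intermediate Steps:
o = -1 (o = 3 - 4 = -1)
a(C, H) = -1 + C + H (a(C, H) = (C + H) - 1 = -1 + C + H)
1/(-73557 + a(291, -91)) = 1/(-73557 + (-1 + 291 - 91)) = 1/(-73557 + 199) = 1/(-73358) = -1/73358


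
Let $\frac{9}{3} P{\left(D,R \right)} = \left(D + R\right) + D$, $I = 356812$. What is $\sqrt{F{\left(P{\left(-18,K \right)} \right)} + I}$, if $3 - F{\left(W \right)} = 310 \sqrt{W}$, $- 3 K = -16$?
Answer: $\frac{\sqrt{3211335 - 1860 i \sqrt{23}}}{3} \approx 597.34 - 0.82963 i$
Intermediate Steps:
$K = \frac{16}{3}$ ($K = \left(- \frac{1}{3}\right) \left(-16\right) = \frac{16}{3} \approx 5.3333$)
$P{\left(D,R \right)} = \frac{R}{3} + \frac{2 D}{3}$ ($P{\left(D,R \right)} = \frac{\left(D + R\right) + D}{3} = \frac{R + 2 D}{3} = \frac{R}{3} + \frac{2 D}{3}$)
$F{\left(W \right)} = 3 - 310 \sqrt{W}$
$\sqrt{F{\left(P{\left(-18,K \right)} \right)} + I} = \sqrt{\left(3 - 310 \sqrt{\frac{1}{3} \cdot \frac{16}{3} + \frac{2}{3} \left(-18\right)}\right) + 356812} = \sqrt{\left(3 - 310 \sqrt{\frac{16}{9} - 12}\right) + 356812} = \sqrt{\left(3 - 310 \sqrt{- \frac{92}{9}}\right) + 356812} = \sqrt{\left(3 - 310 \frac{2 i \sqrt{23}}{3}\right) + 356812} = \sqrt{\left(3 - \frac{620 i \sqrt{23}}{3}\right) + 356812} = \sqrt{356815 - \frac{620 i \sqrt{23}}{3}}$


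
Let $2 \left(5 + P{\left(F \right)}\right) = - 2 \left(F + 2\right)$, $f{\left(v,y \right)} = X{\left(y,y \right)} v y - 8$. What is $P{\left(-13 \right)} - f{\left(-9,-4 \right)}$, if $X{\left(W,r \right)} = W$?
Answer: $158$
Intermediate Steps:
$f{\left(v,y \right)} = -8 + v y^{2}$ ($f{\left(v,y \right)} = y v y - 8 = v y y - 8 = v y^{2} - 8 = -8 + v y^{2}$)
$P{\left(F \right)} = -7 - F$ ($P{\left(F \right)} = -5 + \frac{\left(-2\right) \left(F + 2\right)}{2} = -5 + \frac{\left(-2\right) \left(2 + F\right)}{2} = -5 + \frac{-4 - 2 F}{2} = -5 - \left(2 + F\right) = -7 - F$)
$P{\left(-13 \right)} - f{\left(-9,-4 \right)} = \left(-7 - -13\right) - \left(-8 - 9 \left(-4\right)^{2}\right) = \left(-7 + 13\right) - \left(-8 - 144\right) = 6 - \left(-8 - 144\right) = 6 - -152 = 6 + 152 = 158$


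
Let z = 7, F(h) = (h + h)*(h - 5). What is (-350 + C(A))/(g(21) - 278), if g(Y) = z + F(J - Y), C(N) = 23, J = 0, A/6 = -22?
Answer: -327/821 ≈ -0.39829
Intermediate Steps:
A = -132 (A = 6*(-22) = -132)
F(h) = 2*h*(-5 + h) (F(h) = (2*h)*(-5 + h) = 2*h*(-5 + h))
g(Y) = 7 - 2*Y*(-5 - Y) (g(Y) = 7 + 2*(0 - Y)*(-5 + (0 - Y)) = 7 + 2*(-Y)*(-5 - Y) = 7 - 2*Y*(-5 - Y))
(-350 + C(A))/(g(21) - 278) = (-350 + 23)/((7 + 2*21*(5 + 21)) - 278) = -327/((7 + 2*21*26) - 278) = -327/((7 + 1092) - 278) = -327/(1099 - 278) = -327/821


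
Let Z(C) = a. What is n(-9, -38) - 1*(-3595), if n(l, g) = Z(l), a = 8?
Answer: 3603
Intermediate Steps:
Z(C) = 8
n(l, g) = 8
n(-9, -38) - 1*(-3595) = 8 - 1*(-3595) = 8 + 3595 = 3603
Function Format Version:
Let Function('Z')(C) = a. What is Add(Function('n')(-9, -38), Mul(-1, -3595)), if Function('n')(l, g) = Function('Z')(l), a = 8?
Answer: 3603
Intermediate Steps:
Function('Z')(C) = 8
Function('n')(l, g) = 8
Add(Function('n')(-9, -38), Mul(-1, -3595)) = Add(8, Mul(-1, -3595)) = Add(8, 3595) = 3603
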